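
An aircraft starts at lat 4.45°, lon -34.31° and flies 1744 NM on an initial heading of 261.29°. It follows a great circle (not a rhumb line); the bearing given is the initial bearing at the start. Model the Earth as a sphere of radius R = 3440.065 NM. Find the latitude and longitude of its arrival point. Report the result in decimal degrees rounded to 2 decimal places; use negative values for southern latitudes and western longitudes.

Central angle δ = d/R = 0.506967 rad.
With φ₁ = 4.45° = 0.077667 rad and θ = 261.29° = 4.560371 rad:
Destination latitude: φ₂ = arcsin( sin φ₁ cos δ + cos φ₁ sin δ cos θ ) = arcsin(-0.005473) = -0.31°.
For the longitude increment, Δλ = atan2( sin θ sin δ cos φ₁, cos δ − sin φ₁ sin φ₂ ) = atan2(-0.478482, 0.874646) = -28.68°.
λ₂ = -34.31° + -28.68° = -62.99°.

latitude -0.31°, longitude -62.99°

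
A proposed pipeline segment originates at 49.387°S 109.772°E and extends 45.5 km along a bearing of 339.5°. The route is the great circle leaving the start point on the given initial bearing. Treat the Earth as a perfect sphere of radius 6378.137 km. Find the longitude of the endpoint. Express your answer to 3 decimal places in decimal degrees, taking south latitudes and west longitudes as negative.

Angular distance δ = d/R = 45.5 / 6378.137 = 0.007134 rad.
Converting: φ₁ = -0.861966 rad, θ = 5.925393 rad.
sin φ₂ = sin φ₁ cos δ + cos φ₁ sin δ cos θ = (-0.759124)(0.999975) + (0.650946)(0.007134)(0.936672) = -0.754755
φ₂ = asin(-0.754755) = -0.855280 rad = -49.004°.
Δλ = atan2( sin θ sin δ cos φ₁ , cos δ − sin φ₁ sin φ₂ ) = atan2(-0.001626, 0.427022) = -0.003808 rad = -0.218°.
λ₂ = λ₁ + Δλ = 109.554°.

longitude 109.554°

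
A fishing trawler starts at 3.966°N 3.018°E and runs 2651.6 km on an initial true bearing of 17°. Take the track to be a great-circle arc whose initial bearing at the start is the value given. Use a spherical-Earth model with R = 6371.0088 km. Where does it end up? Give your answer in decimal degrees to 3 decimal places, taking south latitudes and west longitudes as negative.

latitude 26.677°, longitude 10.620°

The arc subtends δ = 2651.6/6371.0088 = 0.416198 rad at the centre.
Start latitude φ₁ = 0.069220 rad; initial bearing θ = 0.296706 rad.
Applying the spherical law of cosines for sides, sin φ₂ = sin φ₁ cos δ + cos φ₁ sin δ cos θ = 0.448955, so φ₂ = 26.677°.
For the longitude increment, Δλ = atan2( sin θ sin δ cos φ₁, cos δ − sin φ₁ sin φ₂ ) = atan2(0.117919, 0.883581) = 7.602°.
λ₂ = λ₁ + Δλ = 10.620°.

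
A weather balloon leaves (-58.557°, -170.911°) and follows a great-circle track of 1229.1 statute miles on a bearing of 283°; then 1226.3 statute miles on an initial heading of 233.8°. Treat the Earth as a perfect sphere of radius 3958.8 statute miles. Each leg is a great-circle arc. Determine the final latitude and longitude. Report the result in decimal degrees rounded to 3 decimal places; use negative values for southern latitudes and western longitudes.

Apply the spherical direct solution leg by leg, carrying full precision between legs.
Leg 1: from (-58.557°, -170.911°), δ = 1229.1/3958.8 = 0.310473 rad, θ = 283° → φ = -50.943°, λ = 160.896°.
Leg 2: from (-50.943°, 160.896°), δ = 1226.3/3958.8 = 0.309766 rad, θ = 233.8° → φ = -58.540°, λ = 132.776°.

latitude -58.540°, longitude 132.776°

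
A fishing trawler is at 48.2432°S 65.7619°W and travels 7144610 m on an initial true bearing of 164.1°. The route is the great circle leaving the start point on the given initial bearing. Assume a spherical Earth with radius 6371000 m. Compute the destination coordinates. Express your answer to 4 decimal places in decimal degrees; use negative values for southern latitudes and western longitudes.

latitude -64.2839°, longitude 79.5793°

Central angle δ = d/R = 1.121427 rad.
With φ₁ = -48.2432° = -0.842003 rad and θ = 164.1° = 2.864085 rad:
sin φ₂ = sin φ₁ cos δ + cos φ₁ sin δ cos θ = (-0.745978)(0.434398) + (0.665970)(0.900721)(-0.961741) = -0.900955
φ₂ = asin(-0.900955) = -1.121966 rad = -64.2839°.
Then Δλ = atan2(0.164335, -0.237695) = 2.536682 rad, from sin θ sin δ cos φ₁ over cos δ − sin φ₁ sin φ₂.
λ₂ = λ₁ + Δλ = 79.5793°.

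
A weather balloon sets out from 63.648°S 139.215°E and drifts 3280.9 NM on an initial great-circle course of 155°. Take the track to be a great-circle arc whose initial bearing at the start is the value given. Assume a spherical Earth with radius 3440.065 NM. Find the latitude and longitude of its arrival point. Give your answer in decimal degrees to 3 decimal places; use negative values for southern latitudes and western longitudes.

latitude -57.846°, longitude -81.150°

δ = 3280.9/3440.065 = 0.953732 rad (54.6448°).
Start latitude φ₁ = -1.110867 rad; initial bearing θ = 2.705260 rad.
Applying the spherical law of cosines for sides, sin φ₂ = sin φ₁ cos δ + cos φ₁ sin δ cos θ = -0.846618, so φ₂ = -57.846°.
Δλ = atan2( sin θ sin δ cos φ₁ , cos δ − sin φ₁ sin φ₂ ) = atan2(0.152998, -0.179997) = 2.437098 rad = 139.635°.
λ₂ = 139.215° + 139.635° = 278.850°, normalized to (−180°, 180°] → -81.150°.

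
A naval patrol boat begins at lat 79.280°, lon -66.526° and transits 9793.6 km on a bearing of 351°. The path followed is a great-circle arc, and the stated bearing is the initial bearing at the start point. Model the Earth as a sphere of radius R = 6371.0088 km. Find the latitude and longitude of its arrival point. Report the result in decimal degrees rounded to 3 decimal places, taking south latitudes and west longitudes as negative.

latitude 12.510°, longitude 122.690°

Angular distance δ = d/R = 9793.6 / 6371.0088 = 1.537213 rad.
Converting: φ₁ = 1.383697 rad, θ = 6.126106 rad.
sin φ₂ = sin φ₁ cos δ + cos φ₁ sin δ cos θ = (0.982548)(0.033577) + (0.186010)(0.999436)(0.987688) = 0.216607
φ₂ = asin(0.216607) = 0.218337 rad = 12.510°.
Then Δλ = atan2(-0.029082, -0.179250) = -2.980752 rad, from sin θ sin δ cos φ₁ over cos δ − sin φ₁ sin φ₂.
λ₂ = -66.526° + -170.784° = -237.310°, normalized to (−180°, 180°] → 122.690°.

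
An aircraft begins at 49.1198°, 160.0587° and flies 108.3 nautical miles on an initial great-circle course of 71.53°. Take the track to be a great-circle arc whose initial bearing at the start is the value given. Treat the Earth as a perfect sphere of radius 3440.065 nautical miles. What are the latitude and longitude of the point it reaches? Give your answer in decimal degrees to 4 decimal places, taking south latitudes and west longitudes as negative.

latitude 49.6613°, longitude 162.7023°

The arc subtends δ = 108.3/3440.065 = 0.031482 rad at the centre.
With φ₁ = 49.1198° = 0.857302 rad and θ = 71.53° = 1.248434 rad:
sin φ₂ = sin φ₁ cos δ + cos φ₁ sin δ cos θ = (0.756080)(0.999504) + (0.654480)(0.031477)(0.316808) = 0.762232
φ₂ = asin(0.762232) = 0.866754 rad = 49.6613°.
Δλ = atan2( sin θ sin δ cos φ₁ , cos δ − sin φ₁ sin φ₂ ) = atan2(0.019540, 0.423197) = 0.046139 rad = 2.6436°.
λ₂ = 160.0587° + 2.6436° = 162.7023°.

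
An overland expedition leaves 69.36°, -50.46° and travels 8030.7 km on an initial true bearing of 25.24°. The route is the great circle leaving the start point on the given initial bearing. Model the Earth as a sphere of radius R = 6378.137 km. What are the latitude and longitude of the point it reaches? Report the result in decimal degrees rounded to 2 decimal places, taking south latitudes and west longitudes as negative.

latitude 36.19°, longitude 99.35°

The arc subtends δ = 8030.7/6378.137 = 1.259098 rad at the centre.
Converting: φ₁ = 1.210560 rad, θ = 0.440521 rad.
Destination latitude: φ₂ = arcsin( sin φ₁ cos δ + cos φ₁ sin δ cos θ ) = arcsin(0.590470) = 36.19°.
Then Δλ = atan2(0.143065, -0.245894) = 2.614651 rad, from sin θ sin δ cos φ₁ over cos δ − sin φ₁ sin φ₂.
Hence λ₂ = -50.46° + 149.81° = 99.35°.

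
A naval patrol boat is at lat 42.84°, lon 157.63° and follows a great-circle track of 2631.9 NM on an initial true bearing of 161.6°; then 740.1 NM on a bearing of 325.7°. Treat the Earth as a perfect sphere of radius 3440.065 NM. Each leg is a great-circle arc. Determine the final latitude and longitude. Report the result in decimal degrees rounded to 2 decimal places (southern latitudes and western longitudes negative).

latitude 10.65°, longitude 163.23°

Apply the spherical direct solution leg by leg, carrying full precision between legs.
Leg 1: from (42.84°, 157.63°), δ = 2631.9/3440.065 = 0.765073 rad, θ = 161.6° → φ = 0.49°, λ = 170.26°.
Leg 2: from (0.49°, 170.26°), δ = 740.1/3440.065 = 0.215141 rad, θ = 325.7° → φ = 10.65°, λ = 163.23°.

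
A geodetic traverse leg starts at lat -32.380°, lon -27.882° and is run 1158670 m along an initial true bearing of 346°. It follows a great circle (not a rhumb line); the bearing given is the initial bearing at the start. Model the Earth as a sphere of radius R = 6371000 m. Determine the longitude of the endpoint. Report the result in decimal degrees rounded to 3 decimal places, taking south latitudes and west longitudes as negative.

longitude -30.592°

δ = 1158670/6371000 = 0.181866 rad (10.4202°).
Converting: φ₁ = -0.565138 rad, θ = 6.038839 rad.
Destination latitude: φ₂ = arcsin( sin φ₁ cos δ + cos φ₁ sin δ cos θ ) = arcsin(-0.378494) = -22.240°.
Then Δλ = atan2(-0.036952, 0.780812) = -0.047290 rad, from sin θ sin δ cos φ₁ over cos δ − sin φ₁ sin φ₂.
λ₂ = -27.882° + -2.710° = -30.592°.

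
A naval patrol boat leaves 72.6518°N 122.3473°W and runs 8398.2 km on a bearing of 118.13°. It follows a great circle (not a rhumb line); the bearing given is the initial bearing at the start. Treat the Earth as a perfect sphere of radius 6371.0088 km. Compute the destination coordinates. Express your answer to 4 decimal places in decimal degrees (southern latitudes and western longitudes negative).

latitude 5.8796°, longitude -63.2089°

δ = 8398.2/6371.0088 = 1.318190 rad (75.5267°).
Start latitude φ₁ = 1.268013 rad; initial bearing θ = 2.061757 rad.
Applying the spherical law of cosines for sides, sin φ₂ = sin φ₁ cos δ + cos φ₁ sin δ cos θ = 0.102438, so φ₂ = 5.8796°.
Δλ = atan2( sin θ sin δ cos φ₁ , cos δ − sin φ₁ sin φ₂ ) = atan2(0.254612, 0.152151) = 1.032160 rad = 59.1384°.
λ₂ = λ₁ + Δλ = -63.2089°.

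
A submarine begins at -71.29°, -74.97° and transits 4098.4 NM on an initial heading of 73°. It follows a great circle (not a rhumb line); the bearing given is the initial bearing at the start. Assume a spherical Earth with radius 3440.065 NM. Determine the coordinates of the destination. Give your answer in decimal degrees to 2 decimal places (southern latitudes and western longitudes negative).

Angular distance δ = d/R = 4098.4 / 3440.065 = 1.191373 rad.
With φ₁ = -71.29° = -1.244245 rad and θ = 73° = 1.274090 rad:
sin φ₂ = sin φ₁ cos δ + cos φ₁ sin δ cos θ = (-0.947154)(0.370385) + (0.320778)(0.928878)(0.292372) = -0.263696
φ₂ = asin(-0.263696) = -0.266851 rad = -15.29°.
Δλ = atan2( sin θ sin δ cos φ₁ , cos δ − sin φ₁ sin φ₂ ) = atan2(0.284944, 0.120625) = 1.170344 rad = 67.06°.
λ₂ = -74.97° + 67.06° = -7.91°.

latitude -15.29°, longitude -7.91°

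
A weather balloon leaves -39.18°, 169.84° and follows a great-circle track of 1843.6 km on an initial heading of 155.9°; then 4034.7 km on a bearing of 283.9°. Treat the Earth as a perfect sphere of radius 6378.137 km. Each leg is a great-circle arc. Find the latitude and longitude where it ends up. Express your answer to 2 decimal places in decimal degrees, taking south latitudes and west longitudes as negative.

latitude -34.56°, longitude 137.04°

Apply the spherical direct solution leg by leg, carrying full precision between legs.
Leg 1: from (-39.18°, 169.84°), δ = 1843.6/6378.137 = 0.289050 rad, θ = 155.9° → φ = -53.83°, λ = -178.79°.
Leg 2: from (-53.83°, -178.79°), δ = 4034.7/6378.137 = 0.632583 rad, θ = 283.9° → φ = -34.56°, λ = 137.04°.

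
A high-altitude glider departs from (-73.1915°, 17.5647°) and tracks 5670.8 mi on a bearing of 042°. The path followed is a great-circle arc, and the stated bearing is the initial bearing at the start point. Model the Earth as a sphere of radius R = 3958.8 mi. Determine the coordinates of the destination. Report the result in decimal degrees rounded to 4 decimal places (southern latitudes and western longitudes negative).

The arc subtends δ = 5670.8/3958.8 = 1.432454 rad at the centre.
With φ₁ = -73.1915° = -1.277433 rad and θ = 42° = 0.733038 rad:
sin φ₂ = sin φ₁ cos δ + cos φ₁ sin δ cos θ = (-0.957277)(0.137901) + (0.289174)(0.990446)(0.743145) = 0.080835
φ₂ = asin(0.080835) = 0.080924 rad = 4.6366°.
Δλ = atan2( sin θ sin δ cos φ₁ , cos δ − sin φ₁ sin φ₂ ) = atan2(0.191646, 0.215283) = 0.727378 rad = 41.6757°.
λ₂ = 17.5647° + 41.6757° = 59.2404°.

latitude 4.6366°, longitude 59.2404°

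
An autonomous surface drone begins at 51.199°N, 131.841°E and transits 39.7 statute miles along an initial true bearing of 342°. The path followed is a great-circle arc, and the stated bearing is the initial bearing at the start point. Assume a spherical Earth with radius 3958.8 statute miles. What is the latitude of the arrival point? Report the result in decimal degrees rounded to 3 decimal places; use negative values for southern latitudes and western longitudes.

δ = 39.7/3958.8 = 0.010028 rad (0.5746°).
With φ₁ = 51.199° = 0.893591 rad and θ = 342° = 5.969026 rad:
Applying the spherical law of cosines for sides, sin φ₂ = sin φ₁ cos δ + cos φ₁ sin δ cos θ = 0.785264, so φ₂ = 51.745°.
Δλ = atan2( sin θ sin δ cos φ₁ , cos δ − sin φ₁ sin φ₂ ) = atan2(-0.001942, 0.387972) = -0.005005 rad = -0.287°.
Hence λ₂ = 131.841° + -0.287° = 131.554°.

latitude 51.745°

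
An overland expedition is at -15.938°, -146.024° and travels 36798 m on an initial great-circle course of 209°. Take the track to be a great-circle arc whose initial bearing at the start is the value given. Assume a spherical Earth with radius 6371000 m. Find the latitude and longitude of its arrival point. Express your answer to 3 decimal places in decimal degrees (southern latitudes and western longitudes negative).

Central angle δ = d/R = 0.005776 rad.
Start latitude φ₁ = -0.278171 rad; initial bearing θ = 3.647738 rad.
Destination latitude: φ₂ = arcsin( sin φ₁ cos δ + cos φ₁ sin δ cos θ ) = arcsin(-0.279450) = -16.227°.
Then Δλ = atan2(-0.002693, 0.923247) = -0.002916 rad, from sin θ sin δ cos φ₁ over cos δ − sin φ₁ sin φ₂.
Hence λ₂ = -146.024° + -0.167° = -146.191°.

latitude -16.227°, longitude -146.191°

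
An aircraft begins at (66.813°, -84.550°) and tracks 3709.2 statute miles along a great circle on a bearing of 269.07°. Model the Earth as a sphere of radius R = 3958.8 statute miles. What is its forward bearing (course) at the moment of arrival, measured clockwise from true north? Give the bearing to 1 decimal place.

final bearing 207.9°

δ = 3709.2/3958.8 = 0.936951 rad (53.6833°).
Start latitude φ₁ = 1.166107 rad; initial bearing θ = 4.696157 rad.
Applying the spherical law of cosines for sides, sin φ₂ = sin φ₁ cos δ + cos φ₁ sin δ cos θ = 0.539260, so φ₂ = 32.633°.
Then Δλ = atan2(-0.317211, 0.096547) = -1.275342 rad, from sin θ sin δ cos φ₁ over cos δ − sin φ₁ sin φ₂.
λ₂ = -84.550° + -73.072° = -157.622°.
The forward bearing on arrival equals the back-azimuth from the destination plus 180°.
Back-azimuth from P₂ (32.6°, -157.6°) to P₁ (66.8°, -84.5°), with Δλ' = λ₁ − λ₂ = 73.1°: atan2( sin Δλ' cos φ₁ , cos φ₂ sin φ₁ − sin φ₂ cos φ₁ cos Δλ' ) = 27.9°.
Final bearing = (27.9° + 180°) mod 360° = 207.9°.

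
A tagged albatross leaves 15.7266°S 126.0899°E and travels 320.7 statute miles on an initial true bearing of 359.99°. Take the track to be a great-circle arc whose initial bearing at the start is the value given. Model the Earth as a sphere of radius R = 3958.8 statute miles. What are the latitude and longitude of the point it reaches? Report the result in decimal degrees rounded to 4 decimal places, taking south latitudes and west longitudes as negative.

latitude -11.0851°, longitude 126.0891°

Central angle δ = d/R = 0.081009 rad.
With φ₁ = -15.7266° = -0.274481 rad and θ = 359.99° = 6.283011 rad:
Applying the spherical law of cosines for sides, sin φ₂ = sin φ₁ cos δ + cos φ₁ sin δ cos θ = -0.192267, so φ₂ = -11.0851°.
Δλ = atan2( sin θ sin δ cos φ₁ , cos δ − sin φ₁ sin φ₂ ) = atan2(-0.000014, 0.944607) = -0.000014 rad = -0.0008°.
λ₂ = λ₁ + Δλ = 126.0891°.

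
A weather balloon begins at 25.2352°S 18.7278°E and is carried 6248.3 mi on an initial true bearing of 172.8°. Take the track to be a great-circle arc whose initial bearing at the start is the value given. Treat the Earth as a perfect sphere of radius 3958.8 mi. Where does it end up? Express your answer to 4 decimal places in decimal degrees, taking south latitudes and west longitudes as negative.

latitude -63.4051°, longitude -177.5297°

δ = 6248.3/3958.8 = 1.578332 rad (90.4318°).
Converting: φ₁ = -0.440437 rad, θ = 3.015929 rad.
sin φ₂ = sin φ₁ cos δ + cos φ₁ sin δ cos θ = (-0.426335)(-0.007535) + (0.904565)(0.999972)(-0.992115) = -0.894194
φ₂ = asin(-0.894194) = -1.106629 rad = -63.4051°.
For the longitude increment, Δλ = atan2( sin θ sin δ cos φ₁, cos δ − sin φ₁ sin φ₂ ) = atan2(0.113369, -0.388762) = 163.7425°.
λ₂ = 18.7278° + 163.7425° = 182.4703°, normalized to (−180°, 180°] → -177.5297°.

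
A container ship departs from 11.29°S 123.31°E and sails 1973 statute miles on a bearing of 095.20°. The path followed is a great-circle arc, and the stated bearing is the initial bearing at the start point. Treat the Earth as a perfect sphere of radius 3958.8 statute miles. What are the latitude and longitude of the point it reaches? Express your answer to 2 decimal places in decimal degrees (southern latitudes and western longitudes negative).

Central angle δ = d/R = 0.498383 rad.
Converting: φ₁ = -0.197048 rad, θ = 1.661553 rad.
Destination latitude: φ₂ = arcsin( sin φ₁ cos δ + cos φ₁ sin δ cos θ ) = arcsin(-0.214445) = -12.38°.
Δλ = atan2( sin θ sin δ cos φ₁ , cos δ − sin φ₁ sin φ₂ ) = atan2(0.466827, 0.836374) = 0.509084 rad = 29.17°.
λ₂ = 123.31° + 29.17° = 152.48°.

latitude -12.38°, longitude 152.48°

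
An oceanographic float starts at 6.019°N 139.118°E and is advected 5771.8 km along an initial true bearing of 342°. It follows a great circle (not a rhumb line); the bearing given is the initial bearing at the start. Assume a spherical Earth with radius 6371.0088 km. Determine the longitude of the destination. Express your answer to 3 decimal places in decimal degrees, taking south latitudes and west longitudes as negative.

longitude 114.675°

δ = 5771.8/6371.0088 = 0.905948 rad (51.9070°).
With φ₁ = 6.019° = 0.105051 rad and θ = 342° = 5.969026 rad:
Destination latitude: φ₂ = arcsin( sin φ₁ cos δ + cos φ₁ sin δ cos θ ) = arcsin(0.809056) = 54.004°.
Then Δλ = atan2(-0.241859, 0.532104) = -0.426617 rad, from sin θ sin δ cos φ₁ over cos δ − sin φ₁ sin φ₂.
λ₂ = 139.118° + -24.443° = 114.675°.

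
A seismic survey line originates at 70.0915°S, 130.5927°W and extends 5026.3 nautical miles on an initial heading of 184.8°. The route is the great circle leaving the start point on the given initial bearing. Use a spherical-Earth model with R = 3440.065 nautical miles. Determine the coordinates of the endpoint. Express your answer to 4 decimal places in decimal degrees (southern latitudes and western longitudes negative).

latitude -26.1175°, longitude 54.7224°

The arc subtends δ = 5026.3/3440.065 = 1.461106 rad at the centre.
Converting: φ₁ = -1.223327 rad, θ = 3.225368 rad.
Destination latitude: φ₂ = arcsin( sin φ₁ cos δ + cos φ₁ sin δ cos θ ) = arcsin(-0.440214) = -26.1175°.
Δλ = atan2( sin θ sin δ cos φ₁ , cos δ − sin φ₁ sin φ₂ ) = atan2(-0.028323, -0.304435) = -3.048826 rad = -174.6849°.
λ₂ = -130.5927° + -174.6849° = -305.2776°, normalized to (−180°, 180°] → 54.7224°.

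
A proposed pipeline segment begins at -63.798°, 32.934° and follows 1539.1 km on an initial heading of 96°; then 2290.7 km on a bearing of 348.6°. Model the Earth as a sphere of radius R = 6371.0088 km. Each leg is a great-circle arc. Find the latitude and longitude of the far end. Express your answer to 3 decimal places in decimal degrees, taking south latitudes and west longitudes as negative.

Apply the spherical direct solution leg by leg, carrying full precision between legs.
Leg 1: from (-63.798°, 32.934°), δ = 1539.1/6371.0088 = 0.241579 rad, θ = 96° → φ = -61.913°, λ = 63.288°.
Leg 2: from (-61.913°, 63.288°), δ = 2290.7/6371.0088 = 0.359551 rad, θ = 348.6° → φ = -41.562°, λ = 57.955°.

latitude -41.562°, longitude 57.955°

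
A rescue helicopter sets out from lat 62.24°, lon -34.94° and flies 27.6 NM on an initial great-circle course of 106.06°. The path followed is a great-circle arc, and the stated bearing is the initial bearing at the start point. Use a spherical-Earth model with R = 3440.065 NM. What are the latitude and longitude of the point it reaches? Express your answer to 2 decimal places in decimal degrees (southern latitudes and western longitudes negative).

Central angle δ = d/R = 0.008023 rad.
Converting: φ₁ = 1.086293 rad, θ = 1.851096 rad.
sin φ₂ = sin φ₁ cos δ + cos φ₁ sin δ cos θ = (0.884906)(0.999968) + (0.465769)(0.008023)(-0.276644) = 0.883844
φ₂ = asin(0.883844) = 1.084017 rad = 62.11°.
For the longitude increment, Δλ = atan2( sin θ sin δ cos φ₁, cos δ − sin φ₁ sin φ₂ ) = atan2(0.003591, 0.217849) = 0.94°.
Hence λ₂ = -34.94° + 0.94° = -34.00°.

latitude 62.11°, longitude -34.00°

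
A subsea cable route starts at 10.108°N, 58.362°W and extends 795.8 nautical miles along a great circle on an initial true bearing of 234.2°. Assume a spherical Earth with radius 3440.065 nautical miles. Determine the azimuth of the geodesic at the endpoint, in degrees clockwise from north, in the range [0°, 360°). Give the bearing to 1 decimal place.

final bearing 233.0°

Central angle δ = d/R = 0.231333 rad.
Converting: φ₁ = 0.176418 rad, θ = 4.087561 rad.
Applying the spherical law of cosines for sides, sin φ₂ = sin φ₁ cos δ + cos φ₁ sin δ cos θ = 0.038795, so φ₂ = 2.223°.
For the longitude increment, Δλ = atan2( sin θ sin δ cos φ₁, cos δ − sin φ₁ sin φ₂ ) = atan2(-0.183070, 0.966553) = -10.725°.
Hence λ₂ = -58.362° + -10.725° = -69.087°.
The forward bearing on arrival equals the back-azimuth from the destination plus 180°.
Back-azimuth from P₂ (2.2°, -69.1°) to P₁ (10.1°, -58.4°), with Δλ' = λ₁ − λ₂ = 10.7°: atan2( sin Δλ' cos φ₁ , cos φ₂ sin φ₁ − sin φ₂ cos φ₁ cos Δλ' ) = 53.0°.
Final bearing = (53.0° + 180°) mod 360° = 233.0°.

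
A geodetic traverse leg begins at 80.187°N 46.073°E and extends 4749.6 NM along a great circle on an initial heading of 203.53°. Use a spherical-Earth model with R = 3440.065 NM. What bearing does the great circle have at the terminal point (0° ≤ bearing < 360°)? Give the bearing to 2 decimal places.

final bearing 183.90°

Angular distance δ = d/R = 4749.6 / 3440.065 = 1.380672 rad.
Start latitude φ₁ = 1.399527 rad; initial bearing θ = 3.552269 rad.
sin φ₂ = sin φ₁ cos δ + cos φ₁ sin δ cos θ = (0.985369)(0.188981) + (0.170433)(0.981981)(-0.916851) = 0.032770
φ₂ = asin(0.032770) = 0.032776 rad = 1.878°.
Then Δλ = atan2(-0.066816, 0.156690) = -0.403072 rad, from sin θ sin δ cos φ₁ over cos δ − sin φ₁ sin φ₂.
λ₂ = 46.073° + -23.094° = 22.979°.
The forward bearing on arrival equals the back-azimuth from the destination plus 180°.
Back-azimuth from P₂ (1.88°, 22.98°) to P₁ (80.19°, 46.07°), with Δλ' = λ₁ − λ₂ = 23.09°: atan2( sin Δλ' cos φ₁ , cos φ₂ sin φ₁ − sin φ₂ cos φ₁ cos Δλ' ) = 3.90°.
Final bearing = (3.90° + 180°) mod 360° = 183.90°.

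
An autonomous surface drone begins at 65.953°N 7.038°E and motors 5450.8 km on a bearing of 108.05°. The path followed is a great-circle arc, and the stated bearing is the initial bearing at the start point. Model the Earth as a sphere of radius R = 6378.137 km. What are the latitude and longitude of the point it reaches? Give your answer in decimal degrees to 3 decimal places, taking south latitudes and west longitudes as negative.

The arc subtends δ = 5450.8/6378.137 = 0.854607 rad at the centre.
Converting: φ₁ = 1.151097 rad, θ = 1.885828 rad.
sin φ₂ = sin φ₁ cos δ + cos φ₁ sin δ cos θ = (0.913212)(0.656515) + (0.407486)(0.754313)(-0.309847) = 0.504299
φ₂ = asin(0.504299) = 0.528570 rad = 30.285°.
For the longitude increment, Δλ = atan2( sin θ sin δ cos φ₁, cos δ − sin φ₁ sin φ₂ ) = atan2(0.292245, 0.195984) = 56.154°.
Hence λ₂ = 7.038° + 56.154° = 63.192°.

latitude 30.285°, longitude 63.192°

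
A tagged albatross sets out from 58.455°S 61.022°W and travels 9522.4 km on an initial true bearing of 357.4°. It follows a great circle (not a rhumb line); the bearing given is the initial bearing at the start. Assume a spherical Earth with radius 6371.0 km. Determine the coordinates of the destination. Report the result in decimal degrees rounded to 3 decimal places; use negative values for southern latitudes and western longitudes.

latitude 27.147°, longitude -63.936°

δ = 9522.4/6371 = 1.494648 rad (85.6370°).
Start latitude φ₁ = -1.020232 rad; initial bearing θ = 6.237807 rad.
sin φ₂ = sin φ₁ cos δ + cos φ₁ sin δ cos θ = (-0.852230)(0.076075) + (0.523168)(0.997102)(0.998971) = 0.456281
φ₂ = asin(0.456281) = 0.473812 rad = 27.147°.
Then Δλ = atan2(-0.023664, 0.464932) = -0.050853 rad, from sin θ sin δ cos φ₁ over cos δ − sin φ₁ sin φ₂.
λ₂ = -61.022° + -2.914° = -63.936°.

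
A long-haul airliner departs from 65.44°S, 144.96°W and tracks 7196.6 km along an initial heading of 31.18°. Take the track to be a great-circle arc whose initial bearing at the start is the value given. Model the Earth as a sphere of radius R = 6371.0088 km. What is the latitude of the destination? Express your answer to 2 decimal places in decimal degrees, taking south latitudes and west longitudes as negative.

latitude -3.83°

δ = 7196.6/6371.0088 = 1.129586 rad (64.7205°).
With φ₁ = -65.44° = -1.142143 rad and θ = 31.18° = 0.544194 rad:
Destination latitude: φ₂ = arcsin( sin φ₁ cos δ + cos φ₁ sin δ cos θ ) = arcsin(-0.066850) = -3.83°.
For the longitude increment, Δλ = atan2( sin θ sin δ cos φ₁, cos δ − sin φ₁ sin φ₂ ) = atan2(0.194584, 0.366233) = 27.98°.
Hence λ₂ = -144.96° + 27.98° = -116.98°.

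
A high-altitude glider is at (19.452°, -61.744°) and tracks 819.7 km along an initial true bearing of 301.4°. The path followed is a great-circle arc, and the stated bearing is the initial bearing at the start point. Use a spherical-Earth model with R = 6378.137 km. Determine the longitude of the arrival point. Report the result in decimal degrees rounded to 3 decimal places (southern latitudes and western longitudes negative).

Angular distance δ = d/R = 819.7 / 6378.137 = 0.128517 rad.
With φ₁ = 19.452° = 0.339501 rad and θ = 301.4° = 5.260422 rad:
Applying the spherical law of cosines for sides, sin φ₂ = sin φ₁ cos δ + cos φ₁ sin δ cos θ = 0.393234, so φ₂ = 23.156°.
For the longitude increment, Δλ = atan2( sin θ sin δ cos φ₁, cos δ − sin φ₁ sin φ₂ ) = atan2(-0.103150, 0.860800) = -6.833°.
Hence λ₂ = -61.744° + -6.833° = -68.577°.

longitude -68.577°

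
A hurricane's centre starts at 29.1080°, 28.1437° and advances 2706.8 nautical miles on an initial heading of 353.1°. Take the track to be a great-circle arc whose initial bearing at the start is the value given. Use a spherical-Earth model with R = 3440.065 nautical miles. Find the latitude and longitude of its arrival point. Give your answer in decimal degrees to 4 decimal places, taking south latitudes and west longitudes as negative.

latitude 73.2744°, longitude 10.9498°

Central angle δ = d/R = 0.786846 rad.
Start latitude φ₁ = 0.508030 rad; initial bearing θ = 6.162758 rad.
sin φ₂ = sin φ₁ cos δ + cos φ₁ sin δ cos θ = (0.486457)(0.706083) + (0.873704)(0.708130)(0.992757) = 0.957694
φ₂ = asin(0.957694) = 1.278879 rad = 73.2744°.
Δλ = atan2( sin θ sin δ cos φ₁ , cos δ − sin φ₁ sin φ₂ ) = atan2(-0.074328, 0.240205) = -0.300091 rad = -17.1939°.
Hence λ₂ = 28.1437° + -17.1939° = 10.9498°.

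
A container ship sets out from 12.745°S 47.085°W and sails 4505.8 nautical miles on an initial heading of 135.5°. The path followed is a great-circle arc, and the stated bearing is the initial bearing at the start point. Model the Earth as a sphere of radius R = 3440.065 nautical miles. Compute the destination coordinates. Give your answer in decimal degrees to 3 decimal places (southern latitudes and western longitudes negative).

The arc subtends δ = 4505.8/3440.065 = 1.309801 rad at the centre.
Converting: φ₁ = -0.222442 rad, θ = 2.364921 rad.
Destination latitude: φ₂ = arcsin( sin φ₁ cos δ + cos φ₁ sin δ cos θ ) = arcsin(-0.729044) = -46.806°.
For the longitude increment, Δλ = atan2( sin θ sin δ cos φ₁, cos δ − sin φ₁ sin φ₂ ) = atan2(0.660488, 0.097206) = 81.628°.
Hence λ₂ = -47.085° + 81.628° = 34.543°.

latitude -46.806°, longitude 34.543°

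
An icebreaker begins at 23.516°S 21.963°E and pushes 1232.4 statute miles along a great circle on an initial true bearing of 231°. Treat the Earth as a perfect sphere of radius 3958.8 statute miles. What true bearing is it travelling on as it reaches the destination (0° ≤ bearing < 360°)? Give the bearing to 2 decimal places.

The arc subtends δ = 1232.4/3958.8 = 0.311306 rad at the centre.
Start latitude φ₁ = -0.410432 rad; initial bearing θ = 4.031711 rad.
Applying the spherical law of cosines for sides, sin φ₂ = sin φ₁ cos δ + cos φ₁ sin δ cos θ = -0.556580, so φ₂ = -33.820°.
For the longitude increment, Δλ = atan2( sin θ sin δ cos φ₁, cos δ − sin φ₁ sin φ₂ ) = atan2(-0.218272, 0.729856) = -16.650°.
Hence λ₂ = 21.963° + -16.650° = 5.313°.
The forward bearing on arrival equals the back-azimuth from the destination plus 180°.
Back-azimuth from P₂ (-33.82°, 5.31°) to P₁ (-23.52°, 21.96°), with Δλ' = λ₁ − λ₂ = 16.65°: atan2( sin Δλ' cos φ₁ , cos φ₂ sin φ₁ − sin φ₂ cos φ₁ cos Δλ' ) = 59.06°.
Final bearing = (59.06° + 180°) mod 360° = 239.06°.

final bearing 239.06°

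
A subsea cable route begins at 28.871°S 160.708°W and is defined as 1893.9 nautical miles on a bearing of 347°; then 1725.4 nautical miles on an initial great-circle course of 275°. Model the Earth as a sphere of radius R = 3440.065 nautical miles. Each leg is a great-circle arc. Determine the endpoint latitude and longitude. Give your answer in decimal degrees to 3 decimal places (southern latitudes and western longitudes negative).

latitude 4.156°, longitude 163.829°

Apply the spherical direct solution leg by leg, carrying full precision between legs.
Leg 1: from (-28.871°, -160.708°), δ = 1893.9/3440.065 = 0.550542 rad, θ = 347° → φ = 1.999°, λ = -167.471°.
Leg 2: from (1.999°, -167.471°), δ = 1725.4/3440.065 = 0.501560 rad, θ = 275° → φ = 4.156°, λ = 163.829°.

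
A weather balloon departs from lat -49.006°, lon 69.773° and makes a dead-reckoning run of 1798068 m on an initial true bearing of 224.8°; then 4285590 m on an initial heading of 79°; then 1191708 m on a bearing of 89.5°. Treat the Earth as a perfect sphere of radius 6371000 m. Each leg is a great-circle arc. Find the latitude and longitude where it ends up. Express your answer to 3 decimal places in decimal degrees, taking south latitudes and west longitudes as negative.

Apply the spherical direct solution leg by leg, carrying full precision between legs.
Leg 1: from (-49.006°, 69.773°), δ = 1798068/6371000 = 0.282227 rad, θ = 224.8° → φ = -58.710°, λ = 47.573°.
Leg 2: from (-58.710°, 47.573°), δ = 4285590/6371000 = 0.672671 rad, θ = 79° → φ = -37.347°, λ = 97.871°.
Leg 3: from (-37.347°, 97.871°), δ = 1191708/6371000 = 0.187052 rad, θ = 89.5° → φ = -36.496°, λ = 111.246°.

latitude -36.496°, longitude 111.246°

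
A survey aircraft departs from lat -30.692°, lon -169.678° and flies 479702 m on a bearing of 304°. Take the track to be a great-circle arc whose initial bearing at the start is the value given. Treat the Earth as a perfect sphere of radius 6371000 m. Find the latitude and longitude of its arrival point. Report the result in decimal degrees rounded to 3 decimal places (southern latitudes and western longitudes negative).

Angular distance δ = d/R = 479702 / 6371000 = 0.075295 rad.
Start latitude φ₁ = -0.535676 rad; initial bearing θ = 5.305801 rad.
Destination latitude: φ₂ = arcsin( sin φ₁ cos δ + cos φ₁ sin δ cos θ ) = arcsin(-0.472804) = -28.216°.
Δλ = atan2( sin θ sin δ cos φ₁ , cos δ − sin φ₁ sin φ₂ ) = atan2(-0.053627, 0.755836) = -0.070832 rad = -4.058°.
Hence λ₂ = -169.678° + -4.058° = -173.736°.

latitude -28.216°, longitude -173.736°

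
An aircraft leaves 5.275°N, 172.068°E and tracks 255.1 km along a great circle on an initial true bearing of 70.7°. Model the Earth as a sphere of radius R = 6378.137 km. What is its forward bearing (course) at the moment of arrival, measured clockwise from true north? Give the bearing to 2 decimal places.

final bearing 70.91°

Central angle δ = d/R = 0.039996 rad.
Converting: φ₁ = 0.092066 rad, θ = 1.233948 rad.
Destination latitude: φ₂ = arcsin( sin φ₁ cos δ + cos φ₁ sin δ cos θ ) = arcsin(0.105022) = 6.028°.
For the longitude increment, Δλ = atan2( sin θ sin δ cos φ₁, cos δ − sin φ₁ sin φ₂ ) = atan2(0.037578, 0.989545) = 2.175°.
λ₂ = λ₁ + Δλ = 174.243°.
The forward bearing on arrival equals the back-azimuth from the destination plus 180°.
Back-azimuth from P₂ (6.03°, 174.24°) to P₁ (5.28°, 172.07°), with Δλ' = λ₁ − λ₂ = -2.17°: atan2( sin Δλ' cos φ₁ , cos φ₂ sin φ₁ − sin φ₂ cos φ₁ cos Δλ' ) = 250.91°.
Final bearing = (250.91° + 180°) mod 360° = 70.91°.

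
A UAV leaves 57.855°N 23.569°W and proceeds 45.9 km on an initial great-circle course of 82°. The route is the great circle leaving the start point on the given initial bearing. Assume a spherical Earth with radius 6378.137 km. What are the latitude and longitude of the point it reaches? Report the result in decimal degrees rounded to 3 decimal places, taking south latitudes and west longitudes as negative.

latitude 57.910°, longitude -22.800°

The arc subtends δ = 45.9/6378.137 = 0.007196 rad at the centre.
With φ₁ = 57.855° = 1.009760 rad and θ = 82° = 1.431170 rad:
Applying the spherical law of cosines for sides, sin φ₂ = sin φ₁ cos δ + cos φ₁ sin δ cos θ = 0.847215, so φ₂ = 57.910°.
For the longitude increment, Δλ = atan2( sin θ sin δ cos φ₁, cos δ − sin φ₁ sin φ₂ ) = atan2(0.003792, 0.282633) = 0.769°.
λ₂ = -23.569° + 0.769° = -22.800°.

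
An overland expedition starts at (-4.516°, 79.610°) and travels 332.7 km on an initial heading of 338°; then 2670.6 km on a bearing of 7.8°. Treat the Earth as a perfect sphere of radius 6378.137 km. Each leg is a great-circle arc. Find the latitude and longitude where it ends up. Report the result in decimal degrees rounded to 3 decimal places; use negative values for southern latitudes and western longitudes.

Apply the spherical direct solution leg by leg, carrying full precision between legs.
Leg 1: from (-4.516°, 79.610°), δ = 332.7/6378.137 = 0.052163 rad, θ = 338° → φ = -1.744°, λ = 78.490°.
Leg 2: from (-1.744°, 78.490°), δ = 2670.6/6378.137 = 0.418712 rad, θ = 7.8° → φ = 22.014°, λ = 81.903°.

latitude 22.014°, longitude 81.903°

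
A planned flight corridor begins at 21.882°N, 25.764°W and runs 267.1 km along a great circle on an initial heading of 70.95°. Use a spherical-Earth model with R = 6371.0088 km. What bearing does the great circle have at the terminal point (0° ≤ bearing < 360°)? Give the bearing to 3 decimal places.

The arc subtends δ = 267.1/6371.0088 = 0.041924 rad at the centre.
Converting: φ₁ = 0.381913 rad, θ = 1.238311 rad.
sin φ₂ = sin φ₁ cos δ + cos φ₁ sin δ cos θ = (0.372696)(0.999121) + (0.927953)(0.041912)(0.326393) = 0.385063
φ₂ = asin(0.385063) = 0.395276 rad = 22.648°.
Then Δλ = atan2(0.036762, 0.855610) = 0.042940 rad, from sin θ sin δ cos φ₁ over cos δ − sin φ₁ sin φ₂.
λ₂ = -25.764° + 2.460° = -23.304°.
The forward bearing on arrival equals the back-azimuth from the destination plus 180°.
Back-azimuth from P₂ (22.648°, -23.304°) to P₁ (21.882°, -25.764°), with Δλ' = λ₁ − λ₂ = -2.460°: atan2( sin Δλ' cos φ₁ , cos φ₂ sin φ₁ − sin φ₂ cos φ₁ cos Δλ' ) = 251.882°.
Final bearing = (251.882° + 180°) mod 360° = 71.882°.

final bearing 71.882°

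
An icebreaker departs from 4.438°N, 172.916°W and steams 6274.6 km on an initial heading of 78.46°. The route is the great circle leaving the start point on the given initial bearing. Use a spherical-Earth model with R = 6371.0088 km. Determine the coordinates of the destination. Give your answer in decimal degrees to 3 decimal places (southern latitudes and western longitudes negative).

latitude 12.062°, longitude -116.322°

Angular distance δ = d/R = 6274.6 / 6371.0088 = 0.984868 rad.
Start latitude φ₁ = 0.077458 rad; initial bearing θ = 1.369385 rad.
Applying the spherical law of cosines for sides, sin φ₂ = sin φ₁ cos δ + cos φ₁ sin δ cos θ = 0.208973, so φ₂ = 12.062°.
For the longitude increment, Δλ = atan2( sin θ sin δ cos φ₁, cos δ − sin φ₁ sin φ₂ ) = atan2(0.813908, 0.536803) = 56.594°.
Hence λ₂ = -172.916° + 56.594° = -116.322°.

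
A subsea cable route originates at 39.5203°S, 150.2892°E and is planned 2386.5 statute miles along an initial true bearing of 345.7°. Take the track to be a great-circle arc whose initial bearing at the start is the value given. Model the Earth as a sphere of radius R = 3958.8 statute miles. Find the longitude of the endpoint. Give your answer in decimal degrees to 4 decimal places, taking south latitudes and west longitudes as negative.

longitude 142.1977°

The arc subtends δ = 2386.5/3958.8 = 0.602834 rad at the centre.
Converting: φ₁ = -0.689759 rad, θ = 6.033603 rad.
Destination latitude: φ₂ = arcsin( sin φ₁ cos δ + cos φ₁ sin δ cos θ ) = arcsin(-0.100367) = -5.7603°.
Δλ = atan2( sin θ sin δ cos φ₁ , cos δ − sin φ₁ sin φ₂ ) = atan2(-0.108029, 0.759863) = -0.141223 rad = -8.0915°.
λ₂ = 150.2892° + -8.0915° = 142.1977°.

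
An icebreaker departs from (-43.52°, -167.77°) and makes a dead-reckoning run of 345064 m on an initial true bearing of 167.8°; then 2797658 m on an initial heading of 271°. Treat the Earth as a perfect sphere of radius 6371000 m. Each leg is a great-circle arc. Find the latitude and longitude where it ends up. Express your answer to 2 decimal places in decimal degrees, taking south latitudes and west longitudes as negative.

Apply the spherical direct solution leg by leg, carrying full precision between legs.
Leg 1: from (-43.52°, -167.77°), δ = 345064/6371000 = 0.054162 rad, θ = 167.8° → φ = -46.55°, λ = -166.82°.
Leg 2: from (-46.55°, -166.82°), δ = 2797658/6371000 = 0.439124 rad, θ = 271° → φ = -40.69°, λ = 159.08°.

latitude -40.69°, longitude 159.08°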